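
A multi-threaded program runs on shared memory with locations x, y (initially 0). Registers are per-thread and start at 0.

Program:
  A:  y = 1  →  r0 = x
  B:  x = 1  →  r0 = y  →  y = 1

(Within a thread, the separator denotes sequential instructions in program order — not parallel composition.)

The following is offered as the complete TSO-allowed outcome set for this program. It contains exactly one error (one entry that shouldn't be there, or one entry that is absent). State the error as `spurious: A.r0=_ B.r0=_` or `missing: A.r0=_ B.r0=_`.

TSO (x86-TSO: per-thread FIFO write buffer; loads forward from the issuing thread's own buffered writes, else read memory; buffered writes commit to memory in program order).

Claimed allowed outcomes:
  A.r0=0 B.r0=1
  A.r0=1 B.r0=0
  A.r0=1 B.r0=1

outcome vector order: (A.r0,B.r0)
[TSO] allowed = {00 01 10 11}
TSO∖claimed = {00}

missing: A.r0=0 B.r0=0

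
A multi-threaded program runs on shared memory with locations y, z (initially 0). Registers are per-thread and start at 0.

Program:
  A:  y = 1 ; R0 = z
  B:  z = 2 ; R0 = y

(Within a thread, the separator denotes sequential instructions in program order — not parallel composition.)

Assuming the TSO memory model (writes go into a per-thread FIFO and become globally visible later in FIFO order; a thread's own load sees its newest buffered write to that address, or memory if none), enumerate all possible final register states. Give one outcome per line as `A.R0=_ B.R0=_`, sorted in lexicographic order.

A.R0=0 B.R0=0
A.R0=0 B.R0=1
A.R0=2 B.R0=0
A.R0=2 B.R0=1

outcome vector order: (A.R0,B.R0)
|TSO outcomes| = 4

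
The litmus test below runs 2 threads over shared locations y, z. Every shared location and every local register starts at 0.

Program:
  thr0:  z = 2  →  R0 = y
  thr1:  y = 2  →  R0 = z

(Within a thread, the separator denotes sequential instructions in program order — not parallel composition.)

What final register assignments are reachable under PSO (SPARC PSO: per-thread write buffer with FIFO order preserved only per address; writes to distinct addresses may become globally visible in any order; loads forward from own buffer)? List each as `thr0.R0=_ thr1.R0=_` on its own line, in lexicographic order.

outcome vector order: (thr0.R0,thr1.R0)
|PSO outcomes| = 4

thr0.R0=0 thr1.R0=0
thr0.R0=0 thr1.R0=2
thr0.R0=2 thr1.R0=0
thr0.R0=2 thr1.R0=2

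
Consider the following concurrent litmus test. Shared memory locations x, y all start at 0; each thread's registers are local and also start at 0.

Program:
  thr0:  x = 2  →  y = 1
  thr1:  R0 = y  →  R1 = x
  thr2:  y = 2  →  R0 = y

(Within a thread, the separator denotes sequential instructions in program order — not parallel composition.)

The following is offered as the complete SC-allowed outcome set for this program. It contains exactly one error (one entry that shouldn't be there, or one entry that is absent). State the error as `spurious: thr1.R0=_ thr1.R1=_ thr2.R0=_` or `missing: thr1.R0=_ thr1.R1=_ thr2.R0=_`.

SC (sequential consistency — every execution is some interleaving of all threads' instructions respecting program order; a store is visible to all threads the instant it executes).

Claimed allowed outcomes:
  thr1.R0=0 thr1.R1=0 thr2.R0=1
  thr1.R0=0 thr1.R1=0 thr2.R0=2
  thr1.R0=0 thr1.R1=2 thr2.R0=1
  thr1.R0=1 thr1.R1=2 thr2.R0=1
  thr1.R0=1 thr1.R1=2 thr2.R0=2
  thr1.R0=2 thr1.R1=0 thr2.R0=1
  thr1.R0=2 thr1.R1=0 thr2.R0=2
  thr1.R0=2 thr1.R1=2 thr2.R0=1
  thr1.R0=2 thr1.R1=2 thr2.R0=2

missing: thr1.R0=0 thr1.R1=2 thr2.R0=2

outcome vector order: (thr1.R0,thr1.R1,thr2.R0)
SC: 10 outcomes — {(0,0,1), (0,0,2), (0,2,1), (0,2,2), (1,2,1), (1,2,2), (2,0,1), (2,0,2), (2,2,1), (2,2,2)}
SC∖claimed = {(0,2,2)}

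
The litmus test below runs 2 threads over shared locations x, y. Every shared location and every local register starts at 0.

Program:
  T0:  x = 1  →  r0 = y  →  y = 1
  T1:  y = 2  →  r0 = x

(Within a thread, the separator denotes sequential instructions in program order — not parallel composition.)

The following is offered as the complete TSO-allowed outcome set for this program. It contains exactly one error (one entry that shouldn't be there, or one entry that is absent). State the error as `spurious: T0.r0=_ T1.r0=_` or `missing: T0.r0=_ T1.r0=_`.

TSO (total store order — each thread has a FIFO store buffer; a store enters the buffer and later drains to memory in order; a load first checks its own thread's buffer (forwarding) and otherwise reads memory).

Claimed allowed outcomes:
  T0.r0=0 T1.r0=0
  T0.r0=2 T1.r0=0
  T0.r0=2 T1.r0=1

missing: T0.r0=0 T1.r0=1

outcome vector order: (T0.r0,T1.r0)
under TSO → <0 0>; <0 1>; <2 0>; <2 1>
TSO∖claimed = {<0 1>}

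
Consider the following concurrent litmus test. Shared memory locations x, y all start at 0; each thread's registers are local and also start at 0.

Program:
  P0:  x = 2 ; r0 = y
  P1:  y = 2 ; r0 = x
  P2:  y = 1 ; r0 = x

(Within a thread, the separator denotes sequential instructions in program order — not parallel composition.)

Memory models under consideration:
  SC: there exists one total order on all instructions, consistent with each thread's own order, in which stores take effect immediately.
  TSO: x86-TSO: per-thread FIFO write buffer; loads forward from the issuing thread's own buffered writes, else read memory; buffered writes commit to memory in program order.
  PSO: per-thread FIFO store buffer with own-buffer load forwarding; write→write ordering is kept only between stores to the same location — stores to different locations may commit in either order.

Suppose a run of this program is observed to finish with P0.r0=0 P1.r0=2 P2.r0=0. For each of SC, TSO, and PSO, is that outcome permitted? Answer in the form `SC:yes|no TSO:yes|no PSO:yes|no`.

SC:no TSO:yes PSO:yes

outcome vector order: (P0.r0,P1.r0,P2.r0)
SC: 9 outcomes — {022 100 102 120 122 200 202 220 222}
TSO: 12 outcomes — {000 002 020 022 100 102 120 122 200 202 220 222}
PSO: 12 outcomes — {000 002 020 022 100 102 120 122 200 202 220 222}
target 020 ∈ {TSO,PSO}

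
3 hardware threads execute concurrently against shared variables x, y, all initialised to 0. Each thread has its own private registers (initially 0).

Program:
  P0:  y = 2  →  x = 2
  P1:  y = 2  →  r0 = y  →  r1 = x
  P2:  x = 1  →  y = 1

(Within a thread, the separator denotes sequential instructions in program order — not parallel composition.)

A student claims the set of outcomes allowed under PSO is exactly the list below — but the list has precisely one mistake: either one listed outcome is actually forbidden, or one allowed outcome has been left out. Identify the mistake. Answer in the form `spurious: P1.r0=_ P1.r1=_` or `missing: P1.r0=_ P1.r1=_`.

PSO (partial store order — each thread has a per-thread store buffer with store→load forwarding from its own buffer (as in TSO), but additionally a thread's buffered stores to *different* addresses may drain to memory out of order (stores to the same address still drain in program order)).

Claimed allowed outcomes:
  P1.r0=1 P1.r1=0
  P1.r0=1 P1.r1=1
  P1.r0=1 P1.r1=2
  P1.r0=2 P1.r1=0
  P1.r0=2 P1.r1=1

outcome vector order: (P1.r0,P1.r1)
PSO (6): 10; 11; 12; 20; 21; 22
PSO∖claimed = {22}

missing: P1.r0=2 P1.r1=2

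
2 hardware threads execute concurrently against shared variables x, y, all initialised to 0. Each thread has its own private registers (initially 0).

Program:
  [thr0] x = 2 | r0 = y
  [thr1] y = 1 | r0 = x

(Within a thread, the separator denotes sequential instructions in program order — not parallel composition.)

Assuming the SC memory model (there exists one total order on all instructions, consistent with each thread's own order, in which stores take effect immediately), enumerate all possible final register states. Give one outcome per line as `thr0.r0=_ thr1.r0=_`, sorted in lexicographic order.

thr0.r0=0 thr1.r0=2
thr0.r0=1 thr1.r0=0
thr0.r0=1 thr1.r0=2

outcome vector order: (thr0.r0,thr1.r0)
|SC outcomes| = 3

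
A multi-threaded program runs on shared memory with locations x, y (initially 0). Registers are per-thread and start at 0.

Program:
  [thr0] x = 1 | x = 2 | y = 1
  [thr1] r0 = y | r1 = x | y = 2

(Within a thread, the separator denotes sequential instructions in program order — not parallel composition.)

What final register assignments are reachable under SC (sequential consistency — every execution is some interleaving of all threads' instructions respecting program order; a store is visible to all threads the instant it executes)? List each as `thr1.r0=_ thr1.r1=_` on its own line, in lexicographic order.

thr1.r0=0 thr1.r1=0
thr1.r0=0 thr1.r1=1
thr1.r0=0 thr1.r1=2
thr1.r0=1 thr1.r1=2

outcome vector order: (thr1.r0,thr1.r1)
|SC outcomes| = 4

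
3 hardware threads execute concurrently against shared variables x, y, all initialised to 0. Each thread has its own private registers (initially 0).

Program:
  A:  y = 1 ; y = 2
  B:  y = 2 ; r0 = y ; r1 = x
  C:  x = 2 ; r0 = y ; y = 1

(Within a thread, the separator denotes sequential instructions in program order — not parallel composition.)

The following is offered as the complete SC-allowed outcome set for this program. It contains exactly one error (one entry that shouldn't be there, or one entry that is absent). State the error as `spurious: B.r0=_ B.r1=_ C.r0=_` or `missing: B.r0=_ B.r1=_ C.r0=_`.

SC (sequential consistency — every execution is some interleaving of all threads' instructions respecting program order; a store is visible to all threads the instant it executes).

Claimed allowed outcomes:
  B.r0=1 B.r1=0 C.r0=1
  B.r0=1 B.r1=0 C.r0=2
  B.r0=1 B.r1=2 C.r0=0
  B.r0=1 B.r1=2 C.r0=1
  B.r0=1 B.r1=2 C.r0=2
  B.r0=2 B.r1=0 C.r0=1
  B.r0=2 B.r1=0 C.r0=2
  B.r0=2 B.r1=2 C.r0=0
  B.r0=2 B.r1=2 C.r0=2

outcome vector order: (B.r0,B.r1,C.r0)
under SC → <1 0 1> <1 0 2> <1 2 0> <1 2 1> <1 2 2> <2 0 1> <2 0 2> <2 2 0> <2 2 1> <2 2 2>
SC∖claimed = {<2 2 1>}

missing: B.r0=2 B.r1=2 C.r0=1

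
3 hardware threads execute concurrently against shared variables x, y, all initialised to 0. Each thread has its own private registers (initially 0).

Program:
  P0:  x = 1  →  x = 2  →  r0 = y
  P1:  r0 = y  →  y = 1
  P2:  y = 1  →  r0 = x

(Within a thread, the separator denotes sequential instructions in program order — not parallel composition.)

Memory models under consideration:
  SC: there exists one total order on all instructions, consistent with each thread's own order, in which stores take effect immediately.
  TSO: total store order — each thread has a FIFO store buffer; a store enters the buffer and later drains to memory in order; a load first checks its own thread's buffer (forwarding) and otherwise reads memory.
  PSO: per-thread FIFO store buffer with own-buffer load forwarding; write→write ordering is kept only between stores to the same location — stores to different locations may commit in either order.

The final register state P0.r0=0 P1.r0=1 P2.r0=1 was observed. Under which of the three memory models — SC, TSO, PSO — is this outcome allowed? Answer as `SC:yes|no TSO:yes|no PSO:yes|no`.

outcome vector order: (P0.r0,P1.r0,P2.r0)
SC: 8 outcomes — {0/0/2, 0/1/2, 1/0/0, 1/0/1, 1/0/2, 1/1/0, 1/1/1, 1/1/2}
TSO: 12 outcomes — {0/0/0, 0/0/1, 0/0/2, 0/1/0, 0/1/1, 0/1/2, 1/0/0, 1/0/1, 1/0/2, 1/1/0, 1/1/1, 1/1/2}
PSO: 12 outcomes — {0/0/0, 0/0/1, 0/0/2, 0/1/0, 0/1/1, 0/1/2, 1/0/0, 1/0/1, 1/0/2, 1/1/0, 1/1/1, 1/1/2}
target 0/1/1 ∈ {TSO,PSO}

SC:no TSO:yes PSO:yes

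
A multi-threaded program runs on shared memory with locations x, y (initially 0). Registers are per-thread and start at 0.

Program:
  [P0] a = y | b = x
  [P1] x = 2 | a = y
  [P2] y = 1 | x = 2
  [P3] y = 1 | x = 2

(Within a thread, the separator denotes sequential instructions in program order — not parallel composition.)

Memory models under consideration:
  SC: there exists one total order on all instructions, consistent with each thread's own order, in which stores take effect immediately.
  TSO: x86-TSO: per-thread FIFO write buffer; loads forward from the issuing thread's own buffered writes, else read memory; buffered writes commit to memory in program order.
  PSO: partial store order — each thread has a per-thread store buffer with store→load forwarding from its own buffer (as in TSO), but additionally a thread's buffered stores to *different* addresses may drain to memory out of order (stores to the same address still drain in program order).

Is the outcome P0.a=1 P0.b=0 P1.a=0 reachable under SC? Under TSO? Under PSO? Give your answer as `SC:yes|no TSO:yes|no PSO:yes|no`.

SC:no TSO:yes PSO:yes

outcome vector order: (P0.a,P0.b,P1.a)
SC (7): <0 0 0>; <0 0 1>; <0 2 0>; <0 2 1>; <1 0 1>; <1 2 0>; <1 2 1>
TSO (8): <0 0 0>; <0 0 1>; <0 2 0>; <0 2 1>; <1 0 0>; <1 0 1>; <1 2 0>; <1 2 1>
PSO (8): <0 0 0>; <0 0 1>; <0 2 0>; <0 2 1>; <1 0 0>; <1 0 1>; <1 2 0>; <1 2 1>
target <1 0 0> ∈ {TSO,PSO}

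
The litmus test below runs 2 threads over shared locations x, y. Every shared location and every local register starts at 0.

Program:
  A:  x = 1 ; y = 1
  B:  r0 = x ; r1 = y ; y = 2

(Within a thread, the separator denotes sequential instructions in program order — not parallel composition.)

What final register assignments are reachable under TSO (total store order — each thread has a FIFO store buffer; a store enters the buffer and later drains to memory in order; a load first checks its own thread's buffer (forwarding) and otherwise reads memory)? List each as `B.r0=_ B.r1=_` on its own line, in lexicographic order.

outcome vector order: (B.r0,B.r1)
|TSO outcomes| = 4

B.r0=0 B.r1=0
B.r0=0 B.r1=1
B.r0=1 B.r1=0
B.r0=1 B.r1=1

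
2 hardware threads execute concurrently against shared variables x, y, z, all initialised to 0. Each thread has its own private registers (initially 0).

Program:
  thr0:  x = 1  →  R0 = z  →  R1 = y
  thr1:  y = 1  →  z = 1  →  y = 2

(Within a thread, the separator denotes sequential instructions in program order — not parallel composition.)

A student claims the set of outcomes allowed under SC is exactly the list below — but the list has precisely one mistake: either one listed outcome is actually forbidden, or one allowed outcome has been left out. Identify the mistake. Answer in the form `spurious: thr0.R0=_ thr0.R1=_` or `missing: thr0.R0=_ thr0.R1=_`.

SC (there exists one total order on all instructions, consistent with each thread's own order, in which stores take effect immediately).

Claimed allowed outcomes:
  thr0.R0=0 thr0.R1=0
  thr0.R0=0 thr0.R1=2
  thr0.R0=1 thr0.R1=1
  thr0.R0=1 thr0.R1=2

outcome vector order: (thr0.R0,thr0.R1)
SC: 5 outcomes — {<0 0>, <0 1>, <0 2>, <1 1>, <1 2>}
SC∖claimed = {<0 1>}

missing: thr0.R0=0 thr0.R1=1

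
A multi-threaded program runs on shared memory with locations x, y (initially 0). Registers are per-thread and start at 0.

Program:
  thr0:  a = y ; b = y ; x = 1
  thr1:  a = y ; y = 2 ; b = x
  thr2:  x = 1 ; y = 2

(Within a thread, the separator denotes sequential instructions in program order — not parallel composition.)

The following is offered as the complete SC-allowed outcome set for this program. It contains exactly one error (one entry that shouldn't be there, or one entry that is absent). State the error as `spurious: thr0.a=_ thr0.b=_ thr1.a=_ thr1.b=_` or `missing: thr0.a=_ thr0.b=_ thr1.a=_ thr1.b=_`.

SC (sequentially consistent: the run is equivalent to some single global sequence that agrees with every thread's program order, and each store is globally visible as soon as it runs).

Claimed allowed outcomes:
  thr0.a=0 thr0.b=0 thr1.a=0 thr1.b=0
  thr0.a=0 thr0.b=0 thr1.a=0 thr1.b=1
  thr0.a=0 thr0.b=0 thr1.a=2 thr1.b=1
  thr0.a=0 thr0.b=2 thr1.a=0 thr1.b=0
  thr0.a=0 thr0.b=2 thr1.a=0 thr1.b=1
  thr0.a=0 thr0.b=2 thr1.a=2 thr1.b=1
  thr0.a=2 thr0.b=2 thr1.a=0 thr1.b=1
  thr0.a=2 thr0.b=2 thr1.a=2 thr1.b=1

outcome vector order: (thr0.a,thr0.b,thr1.a,thr1.b)
under SC → <0 0 0 0>, <0 0 0 1>, <0 0 2 1>, <0 2 0 0>, <0 2 0 1>, <0 2 2 1>, <2 2 0 0>, <2 2 0 1>, <2 2 2 1>
SC∖claimed = {<2 2 0 0>}

missing: thr0.a=2 thr0.b=2 thr1.a=0 thr1.b=0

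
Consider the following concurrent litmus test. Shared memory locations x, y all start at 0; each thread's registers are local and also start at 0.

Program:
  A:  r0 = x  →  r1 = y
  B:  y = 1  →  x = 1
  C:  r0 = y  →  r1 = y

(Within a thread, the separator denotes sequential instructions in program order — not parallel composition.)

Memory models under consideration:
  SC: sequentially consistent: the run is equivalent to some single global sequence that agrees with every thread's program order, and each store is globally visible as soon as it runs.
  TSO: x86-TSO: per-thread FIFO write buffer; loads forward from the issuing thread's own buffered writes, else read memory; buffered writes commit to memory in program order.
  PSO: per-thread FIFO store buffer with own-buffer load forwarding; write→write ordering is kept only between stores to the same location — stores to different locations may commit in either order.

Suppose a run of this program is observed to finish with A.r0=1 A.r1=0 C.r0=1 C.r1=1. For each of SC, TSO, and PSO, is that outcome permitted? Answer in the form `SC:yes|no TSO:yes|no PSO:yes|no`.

outcome vector order: (A.r0,A.r1,C.r0,C.r1)
SC: 9 outcomes — {0/0/0/0, 0/0/0/1, 0/0/1/1, 0/1/0/0, 0/1/0/1, 0/1/1/1, 1/1/0/0, 1/1/0/1, 1/1/1/1}
TSO: 9 outcomes — {0/0/0/0, 0/0/0/1, 0/0/1/1, 0/1/0/0, 0/1/0/1, 0/1/1/1, 1/1/0/0, 1/1/0/1, 1/1/1/1}
PSO: 12 outcomes — {0/0/0/0, 0/0/0/1, 0/0/1/1, 0/1/0/0, 0/1/0/1, 0/1/1/1, 1/0/0/0, 1/0/0/1, 1/0/1/1, 1/1/0/0, 1/1/0/1, 1/1/1/1}
target 1/0/1/1 ∈ {PSO}

SC:no TSO:no PSO:yes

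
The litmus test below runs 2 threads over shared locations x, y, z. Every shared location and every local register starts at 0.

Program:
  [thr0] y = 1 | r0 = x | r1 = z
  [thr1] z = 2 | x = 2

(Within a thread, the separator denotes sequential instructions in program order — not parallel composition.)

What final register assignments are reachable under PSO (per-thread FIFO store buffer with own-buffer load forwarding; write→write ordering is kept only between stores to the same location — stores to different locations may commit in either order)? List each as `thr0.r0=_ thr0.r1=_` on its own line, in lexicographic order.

thr0.r0=0 thr0.r1=0
thr0.r0=0 thr0.r1=2
thr0.r0=2 thr0.r1=0
thr0.r0=2 thr0.r1=2

outcome vector order: (thr0.r0,thr0.r1)
|PSO outcomes| = 4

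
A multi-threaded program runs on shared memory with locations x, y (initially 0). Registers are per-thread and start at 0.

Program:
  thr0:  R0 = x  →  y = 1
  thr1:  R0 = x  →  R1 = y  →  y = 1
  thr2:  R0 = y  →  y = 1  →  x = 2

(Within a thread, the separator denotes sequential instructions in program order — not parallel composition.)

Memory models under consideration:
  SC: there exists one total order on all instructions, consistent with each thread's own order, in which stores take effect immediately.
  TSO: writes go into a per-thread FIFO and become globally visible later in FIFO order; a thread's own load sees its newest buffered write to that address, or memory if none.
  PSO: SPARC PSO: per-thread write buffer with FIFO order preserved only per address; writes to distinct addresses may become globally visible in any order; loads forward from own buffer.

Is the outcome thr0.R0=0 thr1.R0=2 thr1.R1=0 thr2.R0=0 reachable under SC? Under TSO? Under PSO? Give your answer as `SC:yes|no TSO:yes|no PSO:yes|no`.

SC:no TSO:no PSO:yes

outcome vector order: (thr0.R0,thr1.R0,thr1.R1,thr2.R0)
[SC] allowed = {<0 0 0 0>, <0 0 0 1>, <0 0 1 0>, <0 0 1 1>, <0 2 1 0>, <0 2 1 1>, <2 0 0 0>, <2 0 0 1>, <2 0 1 0>, <2 2 1 0>}
[TSO] allowed = {<0 0 0 0>, <0 0 0 1>, <0 0 1 0>, <0 0 1 1>, <0 2 1 0>, <0 2 1 1>, <2 0 0 0>, <2 0 0 1>, <2 0 1 0>, <2 2 1 0>}
[PSO] allowed = {<0 0 0 0>, <0 0 0 1>, <0 0 1 0>, <0 0 1 1>, <0 2 0 0>, <0 2 1 0>, <0 2 1 1>, <2 0 0 0>, <2 0 0 1>, <2 0 1 0>, <2 2 0 0>, <2 2 1 0>}
target <0 2 0 0> ∈ {PSO}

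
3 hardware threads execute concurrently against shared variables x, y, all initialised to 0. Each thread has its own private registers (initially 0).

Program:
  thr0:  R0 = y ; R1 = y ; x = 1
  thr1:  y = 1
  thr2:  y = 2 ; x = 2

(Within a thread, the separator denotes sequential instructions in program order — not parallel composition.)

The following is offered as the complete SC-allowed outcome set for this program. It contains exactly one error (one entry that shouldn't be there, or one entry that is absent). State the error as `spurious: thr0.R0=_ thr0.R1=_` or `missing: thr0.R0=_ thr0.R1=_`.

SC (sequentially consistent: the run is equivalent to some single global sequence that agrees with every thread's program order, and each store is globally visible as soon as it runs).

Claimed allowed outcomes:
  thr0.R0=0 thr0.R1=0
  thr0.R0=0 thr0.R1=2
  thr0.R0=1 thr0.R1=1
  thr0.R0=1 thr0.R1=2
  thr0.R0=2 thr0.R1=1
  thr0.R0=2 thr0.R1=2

outcome vector order: (thr0.R0,thr0.R1)
under SC → (0,0); (0,1); (0,2); (1,1); (1,2); (2,1); (2,2)
SC∖claimed = {(0,1)}

missing: thr0.R0=0 thr0.R1=1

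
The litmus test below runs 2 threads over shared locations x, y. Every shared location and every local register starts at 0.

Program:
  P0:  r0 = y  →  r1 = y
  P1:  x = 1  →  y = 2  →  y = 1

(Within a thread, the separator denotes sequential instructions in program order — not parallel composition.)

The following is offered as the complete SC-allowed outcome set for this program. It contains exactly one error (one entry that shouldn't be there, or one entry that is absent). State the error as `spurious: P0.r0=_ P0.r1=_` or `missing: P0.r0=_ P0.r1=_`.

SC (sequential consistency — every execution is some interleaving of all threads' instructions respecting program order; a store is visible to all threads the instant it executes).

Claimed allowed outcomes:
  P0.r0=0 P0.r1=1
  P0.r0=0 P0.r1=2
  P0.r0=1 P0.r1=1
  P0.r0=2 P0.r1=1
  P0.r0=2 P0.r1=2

missing: P0.r0=0 P0.r1=0

outcome vector order: (P0.r0,P0.r1)
SC (6): 0/0; 0/1; 0/2; 1/1; 2/1; 2/2
SC∖claimed = {0/0}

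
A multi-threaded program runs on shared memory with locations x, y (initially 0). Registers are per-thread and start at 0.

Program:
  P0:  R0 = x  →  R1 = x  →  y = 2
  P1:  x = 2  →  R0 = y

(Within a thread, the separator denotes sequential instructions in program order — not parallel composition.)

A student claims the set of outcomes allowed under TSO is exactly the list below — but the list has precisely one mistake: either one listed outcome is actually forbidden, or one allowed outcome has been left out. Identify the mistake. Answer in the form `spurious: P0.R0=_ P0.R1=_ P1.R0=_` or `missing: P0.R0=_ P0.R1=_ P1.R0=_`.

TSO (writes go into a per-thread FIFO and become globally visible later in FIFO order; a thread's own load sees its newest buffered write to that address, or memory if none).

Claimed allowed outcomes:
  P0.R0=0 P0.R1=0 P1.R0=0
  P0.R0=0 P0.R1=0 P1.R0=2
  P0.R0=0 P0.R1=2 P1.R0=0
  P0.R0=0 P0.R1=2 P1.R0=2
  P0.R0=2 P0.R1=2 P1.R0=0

outcome vector order: (P0.R0,P0.R1,P1.R0)
TSO (6): 000, 002, 020, 022, 220, 222
TSO∖claimed = {222}

missing: P0.R0=2 P0.R1=2 P1.R0=2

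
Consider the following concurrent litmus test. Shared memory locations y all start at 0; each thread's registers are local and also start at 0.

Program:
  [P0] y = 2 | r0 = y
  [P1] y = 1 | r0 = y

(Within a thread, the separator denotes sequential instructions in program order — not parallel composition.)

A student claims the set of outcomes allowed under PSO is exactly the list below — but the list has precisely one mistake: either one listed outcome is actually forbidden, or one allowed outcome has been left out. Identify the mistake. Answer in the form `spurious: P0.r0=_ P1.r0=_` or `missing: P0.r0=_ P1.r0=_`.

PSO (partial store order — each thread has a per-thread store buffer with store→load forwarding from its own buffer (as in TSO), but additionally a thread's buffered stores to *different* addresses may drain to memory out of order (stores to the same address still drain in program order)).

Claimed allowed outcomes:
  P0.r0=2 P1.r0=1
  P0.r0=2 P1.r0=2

missing: P0.r0=1 P1.r0=1

outcome vector order: (P0.r0,P1.r0)
[PSO] allowed = {(1,1), (2,1), (2,2)}
PSO∖claimed = {(1,1)}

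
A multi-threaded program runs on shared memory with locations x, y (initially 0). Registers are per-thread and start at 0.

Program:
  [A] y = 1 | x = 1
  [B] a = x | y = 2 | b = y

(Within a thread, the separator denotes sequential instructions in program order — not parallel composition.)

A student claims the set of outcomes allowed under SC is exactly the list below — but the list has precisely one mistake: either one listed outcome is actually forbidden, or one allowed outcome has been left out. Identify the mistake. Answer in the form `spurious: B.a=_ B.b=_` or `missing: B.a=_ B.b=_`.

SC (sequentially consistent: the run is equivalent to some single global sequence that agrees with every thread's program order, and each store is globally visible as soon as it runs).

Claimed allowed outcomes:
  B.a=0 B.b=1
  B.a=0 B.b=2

outcome vector order: (B.a,B.b)
[SC] allowed = {(0,1), (0,2), (1,2)}
SC∖claimed = {(1,2)}

missing: B.a=1 B.b=2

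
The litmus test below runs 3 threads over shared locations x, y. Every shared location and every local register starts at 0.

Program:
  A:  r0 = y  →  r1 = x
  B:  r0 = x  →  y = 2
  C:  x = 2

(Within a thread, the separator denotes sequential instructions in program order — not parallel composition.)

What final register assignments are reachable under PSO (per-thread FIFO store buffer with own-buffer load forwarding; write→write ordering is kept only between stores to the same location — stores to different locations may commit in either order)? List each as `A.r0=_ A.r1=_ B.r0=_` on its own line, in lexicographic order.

outcome vector order: (A.r0,A.r1,B.r0)
|PSO outcomes| = 7

A.r0=0 A.r1=0 B.r0=0
A.r0=0 A.r1=0 B.r0=2
A.r0=0 A.r1=2 B.r0=0
A.r0=0 A.r1=2 B.r0=2
A.r0=2 A.r1=0 B.r0=0
A.r0=2 A.r1=2 B.r0=0
A.r0=2 A.r1=2 B.r0=2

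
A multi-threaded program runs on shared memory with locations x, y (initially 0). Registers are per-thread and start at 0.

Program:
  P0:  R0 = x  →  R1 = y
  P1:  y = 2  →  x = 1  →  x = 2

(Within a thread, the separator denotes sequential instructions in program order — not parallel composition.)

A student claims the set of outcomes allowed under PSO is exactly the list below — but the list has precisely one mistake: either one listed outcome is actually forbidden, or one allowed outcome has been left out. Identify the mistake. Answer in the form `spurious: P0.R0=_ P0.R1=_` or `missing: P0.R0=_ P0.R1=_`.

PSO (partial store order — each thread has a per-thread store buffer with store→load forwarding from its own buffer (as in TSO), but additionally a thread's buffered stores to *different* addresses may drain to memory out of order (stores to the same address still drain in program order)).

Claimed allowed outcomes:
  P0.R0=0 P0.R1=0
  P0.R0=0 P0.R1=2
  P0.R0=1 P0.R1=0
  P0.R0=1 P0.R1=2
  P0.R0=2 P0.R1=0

missing: P0.R0=2 P0.R1=2

outcome vector order: (P0.R0,P0.R1)
PSO (6): 00; 02; 10; 12; 20; 22
PSO∖claimed = {22}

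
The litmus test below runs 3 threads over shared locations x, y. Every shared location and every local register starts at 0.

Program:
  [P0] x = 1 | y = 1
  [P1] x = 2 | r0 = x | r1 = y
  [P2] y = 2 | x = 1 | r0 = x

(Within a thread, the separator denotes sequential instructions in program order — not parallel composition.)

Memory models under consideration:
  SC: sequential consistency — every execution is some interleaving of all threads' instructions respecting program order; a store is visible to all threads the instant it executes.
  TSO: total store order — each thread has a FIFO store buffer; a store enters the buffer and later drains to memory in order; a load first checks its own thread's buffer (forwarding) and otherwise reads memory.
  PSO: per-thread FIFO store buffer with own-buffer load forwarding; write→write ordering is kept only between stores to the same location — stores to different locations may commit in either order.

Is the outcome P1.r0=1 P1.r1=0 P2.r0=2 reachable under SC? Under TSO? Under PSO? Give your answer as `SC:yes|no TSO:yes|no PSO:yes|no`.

outcome vector order: (P1.r0,P1.r1,P2.r0)
SC: 10 outcomes — {(1,0,1) (1,1,1) (1,1,2) (1,2,1) (1,2,2) (2,0,1) (2,1,1) (2,1,2) (2,2,1) (2,2,2)}
TSO: 11 outcomes — {(1,0,1) (1,1,1) (1,1,2) (1,2,1) (1,2,2) (2,0,1) (2,0,2) (2,1,1) (2,1,2) (2,2,1) (2,2,2)}
PSO: 12 outcomes — {(1,0,1) (1,0,2) (1,1,1) (1,1,2) (1,2,1) (1,2,2) (2,0,1) (2,0,2) (2,1,1) (2,1,2) (2,2,1) (2,2,2)}
target (1,0,2) ∈ {PSO}

SC:no TSO:no PSO:yes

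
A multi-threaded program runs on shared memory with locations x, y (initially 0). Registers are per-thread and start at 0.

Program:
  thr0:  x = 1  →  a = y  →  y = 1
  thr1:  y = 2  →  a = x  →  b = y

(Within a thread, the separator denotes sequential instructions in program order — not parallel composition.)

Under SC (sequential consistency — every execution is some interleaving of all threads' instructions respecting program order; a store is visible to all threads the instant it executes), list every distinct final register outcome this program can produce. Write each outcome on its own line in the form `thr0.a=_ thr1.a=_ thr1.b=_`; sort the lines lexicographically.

thr0.a=0 thr1.a=1 thr1.b=1
thr0.a=0 thr1.a=1 thr1.b=2
thr0.a=2 thr1.a=0 thr1.b=1
thr0.a=2 thr1.a=0 thr1.b=2
thr0.a=2 thr1.a=1 thr1.b=1
thr0.a=2 thr1.a=1 thr1.b=2

outcome vector order: (thr0.a,thr1.a,thr1.b)
|SC outcomes| = 6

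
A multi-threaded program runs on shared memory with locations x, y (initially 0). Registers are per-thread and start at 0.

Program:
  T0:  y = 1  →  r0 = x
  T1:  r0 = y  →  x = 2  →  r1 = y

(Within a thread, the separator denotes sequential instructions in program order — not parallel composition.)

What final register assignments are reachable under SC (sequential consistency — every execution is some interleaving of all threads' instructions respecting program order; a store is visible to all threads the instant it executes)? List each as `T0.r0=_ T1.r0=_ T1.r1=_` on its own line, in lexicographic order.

T0.r0=0 T1.r0=0 T1.r1=1
T0.r0=0 T1.r0=1 T1.r1=1
T0.r0=2 T1.r0=0 T1.r1=0
T0.r0=2 T1.r0=0 T1.r1=1
T0.r0=2 T1.r0=1 T1.r1=1

outcome vector order: (T0.r0,T1.r0,T1.r1)
|SC outcomes| = 5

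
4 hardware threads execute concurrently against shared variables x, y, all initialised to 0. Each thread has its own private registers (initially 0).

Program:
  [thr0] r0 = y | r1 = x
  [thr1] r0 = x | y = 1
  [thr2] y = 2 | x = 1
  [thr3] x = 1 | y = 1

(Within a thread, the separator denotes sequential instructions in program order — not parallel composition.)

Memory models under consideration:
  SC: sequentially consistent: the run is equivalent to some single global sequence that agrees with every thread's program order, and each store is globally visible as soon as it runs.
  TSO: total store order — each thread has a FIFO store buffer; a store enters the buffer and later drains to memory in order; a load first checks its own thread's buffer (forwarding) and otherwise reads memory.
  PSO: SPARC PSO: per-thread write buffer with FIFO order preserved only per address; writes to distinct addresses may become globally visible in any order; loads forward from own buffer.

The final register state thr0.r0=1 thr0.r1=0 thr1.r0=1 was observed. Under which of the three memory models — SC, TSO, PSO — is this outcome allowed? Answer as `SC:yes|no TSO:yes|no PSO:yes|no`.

outcome vector order: (thr0.r0,thr0.r1,thr1.r0)
SC (11): 0/0/0 0/0/1 0/1/0 0/1/1 1/0/0 1/1/0 1/1/1 2/0/0 2/0/1 2/1/0 2/1/1
TSO (11): 0/0/0 0/0/1 0/1/0 0/1/1 1/0/0 1/1/0 1/1/1 2/0/0 2/0/1 2/1/0 2/1/1
PSO (12): 0/0/0 0/0/1 0/1/0 0/1/1 1/0/0 1/0/1 1/1/0 1/1/1 2/0/0 2/0/1 2/1/0 2/1/1
target 1/0/1 ∈ {PSO}

SC:no TSO:no PSO:yes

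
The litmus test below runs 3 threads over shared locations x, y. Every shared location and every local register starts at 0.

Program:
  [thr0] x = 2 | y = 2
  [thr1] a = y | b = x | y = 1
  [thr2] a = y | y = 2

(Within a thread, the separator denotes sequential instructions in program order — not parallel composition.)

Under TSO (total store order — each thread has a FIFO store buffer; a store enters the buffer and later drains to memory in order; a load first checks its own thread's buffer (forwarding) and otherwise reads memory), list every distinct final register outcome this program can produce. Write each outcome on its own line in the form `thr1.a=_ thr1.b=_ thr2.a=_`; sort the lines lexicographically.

outcome vector order: (thr1.a,thr1.b,thr2.a)
|TSO outcomes| = 10

thr1.a=0 thr1.b=0 thr2.a=0
thr1.a=0 thr1.b=0 thr2.a=1
thr1.a=0 thr1.b=0 thr2.a=2
thr1.a=0 thr1.b=2 thr2.a=0
thr1.a=0 thr1.b=2 thr2.a=1
thr1.a=0 thr1.b=2 thr2.a=2
thr1.a=2 thr1.b=0 thr2.a=0
thr1.a=2 thr1.b=2 thr2.a=0
thr1.a=2 thr1.b=2 thr2.a=1
thr1.a=2 thr1.b=2 thr2.a=2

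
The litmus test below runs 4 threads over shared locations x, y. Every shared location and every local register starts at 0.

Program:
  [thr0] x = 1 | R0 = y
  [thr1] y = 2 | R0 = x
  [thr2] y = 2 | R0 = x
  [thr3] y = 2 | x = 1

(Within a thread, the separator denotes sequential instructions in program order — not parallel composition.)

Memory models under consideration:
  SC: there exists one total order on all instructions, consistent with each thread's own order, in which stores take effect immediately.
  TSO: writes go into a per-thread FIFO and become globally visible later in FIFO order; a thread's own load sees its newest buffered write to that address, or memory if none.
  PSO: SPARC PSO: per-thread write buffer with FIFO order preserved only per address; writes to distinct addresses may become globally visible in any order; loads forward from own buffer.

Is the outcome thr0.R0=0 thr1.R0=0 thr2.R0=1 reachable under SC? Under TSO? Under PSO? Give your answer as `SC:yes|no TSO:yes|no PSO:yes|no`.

outcome vector order: (thr0.R0,thr1.R0,thr2.R0)
SC (5): <0 1 1>; <2 0 0>; <2 0 1>; <2 1 0>; <2 1 1>
TSO (8): <0 0 0>; <0 0 1>; <0 1 0>; <0 1 1>; <2 0 0>; <2 0 1>; <2 1 0>; <2 1 1>
PSO (8): <0 0 0>; <0 0 1>; <0 1 0>; <0 1 1>; <2 0 0>; <2 0 1>; <2 1 0>; <2 1 1>
target <0 0 1> ∈ {TSO,PSO}

SC:no TSO:yes PSO:yes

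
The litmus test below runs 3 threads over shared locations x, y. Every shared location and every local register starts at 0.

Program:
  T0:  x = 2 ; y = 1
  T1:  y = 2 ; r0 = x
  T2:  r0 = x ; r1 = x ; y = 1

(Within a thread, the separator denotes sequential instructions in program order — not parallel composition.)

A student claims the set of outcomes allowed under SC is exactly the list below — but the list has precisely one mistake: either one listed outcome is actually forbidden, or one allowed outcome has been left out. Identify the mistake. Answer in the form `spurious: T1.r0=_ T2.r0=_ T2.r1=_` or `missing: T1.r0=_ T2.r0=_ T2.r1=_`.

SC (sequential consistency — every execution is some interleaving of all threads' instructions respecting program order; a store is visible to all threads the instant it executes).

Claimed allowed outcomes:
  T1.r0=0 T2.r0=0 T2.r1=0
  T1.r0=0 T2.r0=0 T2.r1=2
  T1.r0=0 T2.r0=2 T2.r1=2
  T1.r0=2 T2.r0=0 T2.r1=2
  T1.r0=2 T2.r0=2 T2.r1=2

outcome vector order: (T1.r0,T2.r0,T2.r1)
SC (6): <0 0 0>, <0 0 2>, <0 2 2>, <2 0 0>, <2 0 2>, <2 2 2>
SC∖claimed = {<2 0 0>}

missing: T1.r0=2 T2.r0=0 T2.r1=0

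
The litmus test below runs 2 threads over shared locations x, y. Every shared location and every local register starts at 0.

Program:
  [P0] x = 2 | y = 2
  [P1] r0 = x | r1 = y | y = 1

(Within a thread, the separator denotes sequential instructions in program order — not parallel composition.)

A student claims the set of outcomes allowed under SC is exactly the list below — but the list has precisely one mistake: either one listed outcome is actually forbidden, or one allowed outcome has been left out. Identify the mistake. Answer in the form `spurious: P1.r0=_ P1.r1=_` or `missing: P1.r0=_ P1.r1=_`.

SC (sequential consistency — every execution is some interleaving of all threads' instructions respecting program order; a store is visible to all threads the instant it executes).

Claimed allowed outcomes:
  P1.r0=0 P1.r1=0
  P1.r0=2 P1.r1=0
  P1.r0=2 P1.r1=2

missing: P1.r0=0 P1.r1=2

outcome vector order: (P1.r0,P1.r1)
under SC → <0 0>; <0 2>; <2 0>; <2 2>
SC∖claimed = {<0 2>}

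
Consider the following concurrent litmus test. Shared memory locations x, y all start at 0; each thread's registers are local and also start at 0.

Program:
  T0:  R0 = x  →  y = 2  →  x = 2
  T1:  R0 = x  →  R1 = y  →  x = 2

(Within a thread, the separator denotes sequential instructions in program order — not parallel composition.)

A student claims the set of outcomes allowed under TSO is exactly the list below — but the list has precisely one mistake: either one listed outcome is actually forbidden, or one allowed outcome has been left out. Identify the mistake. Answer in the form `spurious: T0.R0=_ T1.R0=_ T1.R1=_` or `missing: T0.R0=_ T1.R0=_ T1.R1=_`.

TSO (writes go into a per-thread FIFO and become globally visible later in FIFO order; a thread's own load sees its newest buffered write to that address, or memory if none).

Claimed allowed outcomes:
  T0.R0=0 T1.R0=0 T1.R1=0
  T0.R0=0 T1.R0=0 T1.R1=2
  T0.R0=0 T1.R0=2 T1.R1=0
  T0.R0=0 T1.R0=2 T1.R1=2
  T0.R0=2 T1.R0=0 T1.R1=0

outcome vector order: (T0.R0,T1.R0,T1.R1)
[TSO] allowed = {000, 002, 022, 200}
claimed∖TSO = {020}

spurious: T0.R0=0 T1.R0=2 T1.R1=0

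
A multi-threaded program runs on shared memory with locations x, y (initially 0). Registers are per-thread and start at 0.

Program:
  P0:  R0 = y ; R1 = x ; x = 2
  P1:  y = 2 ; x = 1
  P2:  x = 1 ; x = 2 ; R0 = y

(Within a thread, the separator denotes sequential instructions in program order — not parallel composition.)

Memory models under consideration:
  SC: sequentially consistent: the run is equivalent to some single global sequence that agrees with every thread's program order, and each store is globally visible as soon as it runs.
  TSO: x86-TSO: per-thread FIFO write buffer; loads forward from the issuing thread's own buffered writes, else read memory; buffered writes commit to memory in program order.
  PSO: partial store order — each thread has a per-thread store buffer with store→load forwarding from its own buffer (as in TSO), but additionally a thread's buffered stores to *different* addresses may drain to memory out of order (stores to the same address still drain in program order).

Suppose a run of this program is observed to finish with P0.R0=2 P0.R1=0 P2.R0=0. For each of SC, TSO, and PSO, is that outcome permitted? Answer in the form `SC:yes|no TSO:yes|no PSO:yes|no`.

SC:no TSO:yes PSO:yes

outcome vector order: (P0.R0,P0.R1,P2.R0)
[SC] allowed = {000 002 010 012 020 022 202 210 212 220 222}
[TSO] allowed = {000 002 010 012 020 022 200 202 210 212 220 222}
[PSO] allowed = {000 002 010 012 020 022 200 202 210 212 220 222}
target 200 ∈ {TSO,PSO}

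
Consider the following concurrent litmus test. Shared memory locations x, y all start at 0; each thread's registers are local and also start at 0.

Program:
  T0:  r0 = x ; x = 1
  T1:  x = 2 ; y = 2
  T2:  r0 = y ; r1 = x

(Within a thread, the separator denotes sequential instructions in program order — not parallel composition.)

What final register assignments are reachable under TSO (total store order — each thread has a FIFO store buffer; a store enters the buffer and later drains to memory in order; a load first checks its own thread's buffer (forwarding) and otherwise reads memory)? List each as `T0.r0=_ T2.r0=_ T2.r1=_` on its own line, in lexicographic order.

T0.r0=0 T2.r0=0 T2.r1=0
T0.r0=0 T2.r0=0 T2.r1=1
T0.r0=0 T2.r0=0 T2.r1=2
T0.r0=0 T2.r0=2 T2.r1=1
T0.r0=0 T2.r0=2 T2.r1=2
T0.r0=2 T2.r0=0 T2.r1=0
T0.r0=2 T2.r0=0 T2.r1=1
T0.r0=2 T2.r0=0 T2.r1=2
T0.r0=2 T2.r0=2 T2.r1=1
T0.r0=2 T2.r0=2 T2.r1=2

outcome vector order: (T0.r0,T2.r0,T2.r1)
|TSO outcomes| = 10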